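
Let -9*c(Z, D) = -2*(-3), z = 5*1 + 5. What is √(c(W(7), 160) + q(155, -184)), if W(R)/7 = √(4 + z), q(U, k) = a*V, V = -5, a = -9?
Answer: √399/3 ≈ 6.6583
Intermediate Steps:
q(U, k) = 45 (q(U, k) = -9*(-5) = 45)
z = 10 (z = 5 + 5 = 10)
W(R) = 7*√14 (W(R) = 7*√(4 + 10) = 7*√14)
c(Z, D) = -⅔ (c(Z, D) = -(-2)*(-3)/9 = -⅑*6 = -⅔)
√(c(W(7), 160) + q(155, -184)) = √(-⅔ + 45) = √(133/3) = √399/3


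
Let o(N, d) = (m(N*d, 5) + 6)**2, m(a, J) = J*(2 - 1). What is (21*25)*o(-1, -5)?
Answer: 63525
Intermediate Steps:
m(a, J) = J (m(a, J) = J*1 = J)
o(N, d) = 121 (o(N, d) = (5 + 6)**2 = 11**2 = 121)
(21*25)*o(-1, -5) = (21*25)*121 = 525*121 = 63525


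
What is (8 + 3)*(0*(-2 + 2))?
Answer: 0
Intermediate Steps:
(8 + 3)*(0*(-2 + 2)) = 11*(0*0) = 11*0 = 0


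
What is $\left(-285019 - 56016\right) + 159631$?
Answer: $-181404$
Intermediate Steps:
$\left(-285019 - 56016\right) + 159631 = -341035 + 159631 = -181404$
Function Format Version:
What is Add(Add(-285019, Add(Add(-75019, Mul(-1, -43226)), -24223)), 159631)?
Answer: -181404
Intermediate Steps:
Add(Add(-285019, Add(Add(-75019, Mul(-1, -43226)), -24223)), 159631) = Add(Add(-285019, Add(Add(-75019, 43226), -24223)), 159631) = Add(Add(-285019, Add(-31793, -24223)), 159631) = Add(Add(-285019, -56016), 159631) = Add(-341035, 159631) = -181404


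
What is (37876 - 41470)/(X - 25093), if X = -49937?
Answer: 599/12505 ≈ 0.047901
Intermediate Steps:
(37876 - 41470)/(X - 25093) = (37876 - 41470)/(-49937 - 25093) = -3594/(-75030) = -3594*(-1/75030) = 599/12505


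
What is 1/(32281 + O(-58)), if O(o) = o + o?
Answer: 1/32165 ≈ 3.1090e-5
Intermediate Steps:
O(o) = 2*o
1/(32281 + O(-58)) = 1/(32281 + 2*(-58)) = 1/(32281 - 116) = 1/32165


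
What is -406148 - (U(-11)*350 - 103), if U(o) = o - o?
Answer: -406045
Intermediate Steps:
U(o) = 0
-406148 - (U(-11)*350 - 103) = -406148 - (0*350 - 103) = -406148 - (0 - 103) = -406148 - 1*(-103) = -406148 + 103 = -406045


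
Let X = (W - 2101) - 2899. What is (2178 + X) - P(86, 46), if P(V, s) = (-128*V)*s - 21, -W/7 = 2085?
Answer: 488972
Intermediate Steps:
W = -14595 (W = -7*2085 = -14595)
P(V, s) = -21 - 128*V*s (P(V, s) = -128*V*s - 21 = -21 - 128*V*s)
X = -19595 (X = (-14595 - 2101) - 2899 = -16696 - 2899 = -19595)
(2178 + X) - P(86, 46) = (2178 - 19595) - (-21 - 128*86*46) = -17417 - (-21 - 506368) = -17417 - 1*(-506389) = -17417 + 506389 = 488972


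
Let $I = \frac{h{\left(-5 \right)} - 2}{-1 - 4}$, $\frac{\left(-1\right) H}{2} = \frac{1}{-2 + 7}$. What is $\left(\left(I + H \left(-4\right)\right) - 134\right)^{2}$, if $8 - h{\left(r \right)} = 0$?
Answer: $\frac{446224}{25} \approx 17849.0$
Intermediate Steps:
$h{\left(r \right)} = 8$ ($h{\left(r \right)} = 8 - 0 = 8 + 0 = 8$)
$H = - \frac{2}{5}$ ($H = - \frac{2}{-2 + 7} = - \frac{2}{5} \approx -0.4$)
$I = - \frac{6}{5}$ ($I = \frac{8 - 2}{-1 - 4} = \frac{6}{-5} = 6 \left(- \frac{1}{5}\right) = - \frac{6}{5} \approx -1.2$)
$\left(\left(I + H \left(-4\right)\right) - 134\right)^{2} = \left(\left(- \frac{6}{5} - - \frac{8}{5}\right) - 134\right)^{2} = \left(\left(- \frac{6}{5} + \frac{8}{5}\right) - 134\right)^{2} = \left(\frac{2}{5} - 134\right)^{2} = \left(- \frac{668}{5}\right)^{2} = \frac{446224}{25}$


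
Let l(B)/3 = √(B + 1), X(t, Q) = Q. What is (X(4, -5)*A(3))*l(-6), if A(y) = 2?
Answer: -30*I*√5 ≈ -67.082*I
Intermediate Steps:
l(B) = 3*√(1 + B) (l(B) = 3*√(B + 1) = 3*√(1 + B))
(X(4, -5)*A(3))*l(-6) = (-5*2)*(3*√(1 - 6)) = -30*√(-5) = -30*I*√5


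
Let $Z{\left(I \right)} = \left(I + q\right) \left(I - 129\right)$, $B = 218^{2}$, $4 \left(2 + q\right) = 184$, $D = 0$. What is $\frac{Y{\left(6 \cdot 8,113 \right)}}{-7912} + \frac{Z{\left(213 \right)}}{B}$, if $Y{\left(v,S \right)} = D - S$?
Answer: $\frac{44043617}{94002472} \approx 0.46854$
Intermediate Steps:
$q = 44$ ($q = -2 + \frac{1}{4} \cdot 184 = -2 + 46 = 44$)
$Y{\left(v,S \right)} = - S$ ($Y{\left(v,S \right)} = 0 - S = - S$)
$B = 47524$
$Z{\left(I \right)} = \left(-129 + I\right) \left(44 + I\right)$ ($Z{\left(I \right)} = \left(I + 44\right) \left(I - 129\right) = \left(44 + I\right) \left(-129 + I\right) = \left(-129 + I\right) \left(44 + I\right)$)
$\frac{Y{\left(6 \cdot 8,113 \right)}}{-7912} + \frac{Z{\left(213 \right)}}{B} = \frac{\left(-1\right) 113}{-7912} + \frac{-5676 + 213^{2} - 18105}{47524} = \left(-113\right) \left(- \frac{1}{7912}\right) + \left(-5676 + 45369 - 18105\right) \frac{1}{47524} = \frac{113}{7912} + 21588 \cdot \frac{1}{47524} = \frac{113}{7912} + \frac{5397}{11881} = \frac{44043617}{94002472}$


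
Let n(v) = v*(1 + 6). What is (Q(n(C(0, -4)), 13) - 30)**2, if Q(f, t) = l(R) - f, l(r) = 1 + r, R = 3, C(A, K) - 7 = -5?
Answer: 1600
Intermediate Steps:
C(A, K) = 2 (C(A, K) = 7 - 5 = 2)
n(v) = 7*v (n(v) = v*7 = 7*v)
Q(f, t) = 4 - f (Q(f, t) = (1 + 3) - f = 4 - f)
(Q(n(C(0, -4)), 13) - 30)**2 = ((4 - 7*2) - 30)**2 = ((4 - 1*14) - 30)**2 = ((4 - 14) - 30)**2 = (-10 - 30)**2 = (-40)**2 = 1600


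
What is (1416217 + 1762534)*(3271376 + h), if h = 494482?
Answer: 11970724883358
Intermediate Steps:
(1416217 + 1762534)*(3271376 + h) = (1416217 + 1762534)*(3271376 + 494482) = 3178751*3765858 = 11970724883358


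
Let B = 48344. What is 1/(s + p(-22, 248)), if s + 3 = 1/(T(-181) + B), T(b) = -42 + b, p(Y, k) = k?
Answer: 48121/11789646 ≈ 0.0040816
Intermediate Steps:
s = -144362/48121 (s = -3 + 1/((-42 - 181) + 48344) = -3 + 1/(-223 + 48344) = -3 + 1/48121 = -144362/48121 ≈ -3.0000)
1/(s + p(-22, 248)) = 1/(-144362/48121 + 248) = 1/(11789646/48121) = 48121/11789646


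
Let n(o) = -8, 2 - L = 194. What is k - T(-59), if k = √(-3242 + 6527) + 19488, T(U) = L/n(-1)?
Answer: 19464 + 3*√365 ≈ 19521.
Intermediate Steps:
L = -192 (L = 2 - 1*194 = 2 - 194 = -192)
T(U) = 24 (T(U) = -192/(-8) = -192*(-⅛) = 24)
k = 19488 + 3*√365 (k = √3285 + 19488 = 3*√365 + 19488 = 19488 + 3*√365 ≈ 19545.)
k - T(-59) = (19488 + 3*√365) - 1*24 = (19488 + 3*√365) - 24 = 19464 + 3*√365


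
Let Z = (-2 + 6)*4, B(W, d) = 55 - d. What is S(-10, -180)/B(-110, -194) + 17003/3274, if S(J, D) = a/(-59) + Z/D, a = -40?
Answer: 11245718821/2164425030 ≈ 5.1957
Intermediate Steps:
Z = 16 (Z = 4*4 = 16)
S(J, D) = 40/59 + 16/D (S(J, D) = -40/(-59) + 16/D = -40*(-1/59) + 16/D = 40/59 + 16/D)
S(-10, -180)/B(-110, -194) + 17003/3274 = (40/59 + 16/(-180))/(55 - 1*(-194)) + 17003/3274 = (40/59 + 16*(-1/180))/(55 + 194) + 17003*(1/3274) = (40/59 - 4/45)/249 + 17003/3274 = (1564/2655)*(1/249) + 17003/3274 = 1564/661095 + 17003/3274 = 11245718821/2164425030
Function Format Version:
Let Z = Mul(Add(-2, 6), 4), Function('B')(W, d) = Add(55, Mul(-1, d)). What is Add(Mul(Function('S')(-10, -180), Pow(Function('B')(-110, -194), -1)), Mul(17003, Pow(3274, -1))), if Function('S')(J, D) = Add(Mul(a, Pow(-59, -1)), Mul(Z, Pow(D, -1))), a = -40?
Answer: Rational(11245718821, 2164425030) ≈ 5.1957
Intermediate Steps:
Z = 16 (Z = Mul(4, 4) = 16)
Function('S')(J, D) = Add(Rational(40, 59), Mul(16, Pow(D, -1))) (Function('S')(J, D) = Add(Mul(-40, Pow(-59, -1)), Mul(16, Pow(D, -1))) = Add(Mul(-40, Rational(-1, 59)), Mul(16, Pow(D, -1))) = Add(Rational(40, 59), Mul(16, Pow(D, -1))))
Add(Mul(Function('S')(-10, -180), Pow(Function('B')(-110, -194), -1)), Mul(17003, Pow(3274, -1))) = Add(Mul(Add(Rational(40, 59), Mul(16, Pow(-180, -1))), Pow(Add(55, Mul(-1, -194)), -1)), Mul(17003, Pow(3274, -1))) = Add(Mul(Add(Rational(40, 59), Mul(16, Rational(-1, 180))), Pow(Add(55, 194), -1)), Mul(17003, Rational(1, 3274))) = Add(Mul(Add(Rational(40, 59), Rational(-4, 45)), Pow(249, -1)), Rational(17003, 3274)) = Add(Mul(Rational(1564, 2655), Rational(1, 249)), Rational(17003, 3274)) = Add(Rational(1564, 661095), Rational(17003, 3274)) = Rational(11245718821, 2164425030)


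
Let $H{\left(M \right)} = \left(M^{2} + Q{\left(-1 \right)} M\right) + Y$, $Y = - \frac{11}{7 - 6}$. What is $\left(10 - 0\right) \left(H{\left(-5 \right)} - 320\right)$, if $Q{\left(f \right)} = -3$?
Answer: $-2910$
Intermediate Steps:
$Y = -11$ ($Y = - \frac{11}{7 - 6} = - \frac{11}{1} = \left(-11\right) 1 = -11$)
$H{\left(M \right)} = -11 + M^{2} - 3 M$ ($H{\left(M \right)} = \left(M^{2} - 3 M\right) - 11 = -11 + M^{2} - 3 M$)
$\left(10 - 0\right) \left(H{\left(-5 \right)} - 320\right) = \left(10 - 0\right) \left(\left(-11 + \left(-5\right)^{2} - -15\right) - 320\right) = \left(10 + 0\right) \left(\left(-11 + 25 + 15\right) - 320\right) = 10 \left(29 - 320\right) = 10 \left(-291\right) = -2910$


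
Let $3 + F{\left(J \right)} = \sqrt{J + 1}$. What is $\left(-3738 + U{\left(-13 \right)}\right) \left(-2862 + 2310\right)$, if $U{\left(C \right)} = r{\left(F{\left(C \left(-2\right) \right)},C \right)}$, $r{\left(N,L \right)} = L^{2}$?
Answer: $1970088$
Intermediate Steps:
$F{\left(J \right)} = -3 + \sqrt{1 + J}$ ($F{\left(J \right)} = -3 + \sqrt{J + 1} = -3 + \sqrt{1 + J}$)
$U{\left(C \right)} = C^{2}$
$\left(-3738 + U{\left(-13 \right)}\right) \left(-2862 + 2310\right) = \left(-3738 + \left(-13\right)^{2}\right) \left(-2862 + 2310\right) = \left(-3738 + 169\right) \left(-552\right) = \left(-3569\right) \left(-552\right) = 1970088$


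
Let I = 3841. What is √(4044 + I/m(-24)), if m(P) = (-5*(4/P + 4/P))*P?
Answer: √1579190/20 ≈ 62.833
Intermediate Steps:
m(P) = -40 (m(P) = (-40/P)*P = -40)
√(4044 + I/m(-24)) = √(4044 + 3841/(-40)) = √(4044 + 3841*(-1/40)) = √(4044 - 3841/40) = √(157919/40) = √1579190/20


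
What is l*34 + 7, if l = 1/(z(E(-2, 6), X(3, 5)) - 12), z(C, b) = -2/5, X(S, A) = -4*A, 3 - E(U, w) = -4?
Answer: 132/31 ≈ 4.2581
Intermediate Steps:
E(U, w) = 7 (E(U, w) = 3 - 1*(-4) = 3 + 4 = 7)
z(C, b) = -⅖ (z(C, b) = -2*⅕ = -⅖)
l = -5/62 (l = 1/(-⅖ - 12) = 1/(-62/5) = -5/62 ≈ -0.080645)
l*34 + 7 = -5/62*34 + 7 = -85/31 + 7 = 132/31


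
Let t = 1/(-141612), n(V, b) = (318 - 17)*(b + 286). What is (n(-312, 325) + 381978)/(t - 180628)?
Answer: -80136673068/25579092337 ≈ -3.1329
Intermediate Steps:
n(V, b) = 86086 + 301*b (n(V, b) = 301*(286 + b) = 86086 + 301*b)
t = -1/141612 ≈ -7.0615e-6
(n(-312, 325) + 381978)/(t - 180628) = ((86086 + 301*325) + 381978)/(-1/141612 - 180628) = ((86086 + 97825) + 381978)/(-25579092337/141612) = (183911 + 381978)*(-141612/25579092337) = 565889*(-141612/25579092337) = -80136673068/25579092337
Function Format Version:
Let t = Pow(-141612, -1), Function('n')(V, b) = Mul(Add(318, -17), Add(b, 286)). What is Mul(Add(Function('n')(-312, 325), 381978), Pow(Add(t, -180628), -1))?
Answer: Rational(-80136673068, 25579092337) ≈ -3.1329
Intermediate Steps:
Function('n')(V, b) = Add(86086, Mul(301, b)) (Function('n')(V, b) = Mul(301, Add(286, b)) = Add(86086, Mul(301, b)))
t = Rational(-1, 141612) ≈ -7.0615e-6
Mul(Add(Function('n')(-312, 325), 381978), Pow(Add(t, -180628), -1)) = Mul(Add(Add(86086, Mul(301, 325)), 381978), Pow(Add(Rational(-1, 141612), -180628), -1)) = Mul(Add(Add(86086, 97825), 381978), Pow(Rational(-25579092337, 141612), -1)) = Mul(Add(183911, 381978), Rational(-141612, 25579092337)) = Mul(565889, Rational(-141612, 25579092337)) = Rational(-80136673068, 25579092337)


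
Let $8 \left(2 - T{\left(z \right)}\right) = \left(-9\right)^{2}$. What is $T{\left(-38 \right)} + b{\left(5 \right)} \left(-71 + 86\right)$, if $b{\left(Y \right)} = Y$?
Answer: $\frac{535}{8} \approx 66.875$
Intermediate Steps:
$T{\left(z \right)} = - \frac{65}{8}$ ($T{\left(z \right)} = 2 - \frac{\left(-9\right)^{2}}{8} = 2 - \frac{81}{8} = - \frac{65}{8}$)
$T{\left(-38 \right)} + b{\left(5 \right)} \left(-71 + 86\right) = - \frac{65}{8} + 5 \left(-71 + 86\right) = - \frac{65}{8} + 5 \cdot 15 = - \frac{65}{8} + 75 = \frac{535}{8}$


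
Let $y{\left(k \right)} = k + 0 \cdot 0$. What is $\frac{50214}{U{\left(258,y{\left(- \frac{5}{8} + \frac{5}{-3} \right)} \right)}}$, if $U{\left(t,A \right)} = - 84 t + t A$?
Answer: $- \frac{200856}{89053} \approx -2.2555$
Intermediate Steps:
$y{\left(k \right)} = k$ ($y{\left(k \right)} = k + 0 = k$)
$U{\left(t,A \right)} = - 84 t + A t$
$\frac{50214}{U{\left(258,y{\left(- \frac{5}{8} + \frac{5}{-3} \right)} \right)}} = \frac{50214}{258 \left(-84 + \left(- \frac{5}{8} + \frac{5}{-3}\right)\right)} = \frac{50214}{258 \left(-84 + \left(\left(-5\right) \frac{1}{8} + 5 \left(- \frac{1}{3}\right)\right)\right)} = \frac{50214}{258 \left(-84 - \frac{55}{24}\right)} = \frac{50214}{258 \left(- \frac{2071}{24}\right)} = \frac{50214}{- \frac{89053}{4}} = 50214 \left(- \frac{4}{89053}\right) = - \frac{200856}{89053}$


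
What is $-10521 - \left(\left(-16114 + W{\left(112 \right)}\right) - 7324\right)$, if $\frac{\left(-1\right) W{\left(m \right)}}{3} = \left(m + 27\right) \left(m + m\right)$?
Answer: $106325$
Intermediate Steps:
$W{\left(m \right)} = - 6 m \left(27 + m\right)$ ($W{\left(m \right)} = - 3 \left(m + 27\right) \left(m + m\right) = - 3 \left(27 + m\right) 2 m = - 3 \cdot 2 m \left(27 + m\right) = - 6 m \left(27 + m\right)$)
$-10521 - \left(\left(-16114 + W{\left(112 \right)}\right) - 7324\right) = -10521 - \left(\left(-16114 - 672 \left(27 + 112\right)\right) - 7324\right) = -10521 - \left(\left(-16114 - 672 \cdot 139\right) - 7324\right) = -10521 - \left(\left(-16114 - 93408\right) - 7324\right) = -10521 - \left(-109522 - 7324\right) = -10521 - -116846 = -10521 + 116846 = 106325$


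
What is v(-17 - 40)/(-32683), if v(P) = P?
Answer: 57/32683 ≈ 0.0017440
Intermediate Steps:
v(-17 - 40)/(-32683) = (-17 - 40)/(-32683) = -57*(-1/32683) = 57/32683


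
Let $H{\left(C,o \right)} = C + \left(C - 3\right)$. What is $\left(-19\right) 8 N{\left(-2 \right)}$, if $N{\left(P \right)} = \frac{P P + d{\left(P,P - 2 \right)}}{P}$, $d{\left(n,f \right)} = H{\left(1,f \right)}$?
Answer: $228$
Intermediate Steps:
$H{\left(C,o \right)} = -3 + 2 C$ ($H{\left(C,o \right)} = C + \left(-3 + C\right) = -3 + 2 C$)
$d{\left(n,f \right)} = -1$ ($d{\left(n,f \right)} = -3 + 2 \cdot 1 = -3 + 2 = -1$)
$N{\left(P \right)} = \frac{-1 + P^{2}}{P}$ ($N{\left(P \right)} = \frac{P P - 1}{P} = \frac{P^{2} - 1}{P} = \frac{-1 + P^{2}}{P}$)
$\left(-19\right) 8 N{\left(-2 \right)} = \left(-19\right) 8 \left(-2 - \frac{1}{-2}\right) = - 152 \left(-2 - - \frac{1}{2}\right) = - 152 \left(-2 + \frac{1}{2}\right) = \left(-152\right) \left(- \frac{3}{2}\right) = 228$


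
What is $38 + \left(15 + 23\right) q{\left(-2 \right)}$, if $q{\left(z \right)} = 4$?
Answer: $190$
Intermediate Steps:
$38 + \left(15 + 23\right) q{\left(-2 \right)} = 38 + \left(15 + 23\right) 4 = 38 + 38 \cdot 4 = 38 + 152 = 190$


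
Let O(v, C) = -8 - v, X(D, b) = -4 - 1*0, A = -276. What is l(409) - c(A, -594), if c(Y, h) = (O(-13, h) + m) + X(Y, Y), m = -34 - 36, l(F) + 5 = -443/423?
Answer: 26629/423 ≈ 62.953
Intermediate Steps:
l(F) = -2558/423 (l(F) = -5 - 443/423 = -2558/423)
X(D, b) = -4 (X(D, b) = -4 + 0 = -4)
m = -70
c(Y, h) = -69 (c(Y, h) = ((-8 - 1*(-13)) - 70) - 4 = ((-8 + 13) - 70) - 4 = (5 - 70) - 4 = -65 - 4 = -69)
l(409) - c(A, -594) = -2558/423 - 1*(-69) = -2558/423 + 69 = 26629/423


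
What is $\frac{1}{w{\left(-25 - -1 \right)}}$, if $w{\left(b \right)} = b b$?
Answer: $\frac{1}{576} \approx 0.0017361$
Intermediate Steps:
$w{\left(b \right)} = b^{2}$
$\frac{1}{w{\left(-25 - -1 \right)}} = \frac{1}{\left(-25 - -1\right)^{2}} = \frac{1}{\left(-25 + 1\right)^{2}} = \frac{1}{\left(-24\right)^{2}} = \frac{1}{576}$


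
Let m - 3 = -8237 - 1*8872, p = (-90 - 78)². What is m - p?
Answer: -45330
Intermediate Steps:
p = 28224 (p = (-168)² = 28224)
m = -17106 (m = 3 + (-8237 - 1*8872) = 3 + (-8237 - 8872) = 3 - 17109 = -17106)
m - p = -17106 - 1*28224 = -17106 - 28224 = -45330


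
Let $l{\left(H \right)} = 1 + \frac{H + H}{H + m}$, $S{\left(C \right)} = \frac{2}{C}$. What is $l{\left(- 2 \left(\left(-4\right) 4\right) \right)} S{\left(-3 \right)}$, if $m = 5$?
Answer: $- \frac{202}{111} \approx -1.8198$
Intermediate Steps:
$l{\left(H \right)} = 1 + \frac{2 H}{5 + H}$ ($l{\left(H \right)} = 1 + \frac{H + H}{H + 5} = 1 + \frac{2 H}{5 + H}$)
$l{\left(- 2 \left(\left(-4\right) 4\right) \right)} S{\left(-3 \right)} = \frac{5 + 3 \left(- 2 \left(\left(-4\right) 4\right)\right)}{5 - 2 \left(\left(-4\right) 4\right)} \frac{2}{-3} = \frac{5 + 3 \left(\left(-2\right) \left(-16\right)\right)}{5 - -32} \cdot 2 \left(- \frac{1}{3}\right) = \frac{5 + 3 \cdot 32}{5 + 32} \left(- \frac{2}{3}\right) = \frac{5 + 96}{37} \left(- \frac{2}{3}\right) = \frac{1}{37} \cdot 101 \left(- \frac{2}{3}\right) = \frac{101}{37} \left(- \frac{2}{3}\right) = - \frac{202}{111}$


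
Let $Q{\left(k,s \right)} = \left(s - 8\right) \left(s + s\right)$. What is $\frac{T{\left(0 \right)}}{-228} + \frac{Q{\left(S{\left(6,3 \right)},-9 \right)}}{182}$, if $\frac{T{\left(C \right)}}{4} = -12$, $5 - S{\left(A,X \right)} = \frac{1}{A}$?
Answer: $\frac{3271}{1729} \approx 1.8918$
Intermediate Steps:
$S{\left(A,X \right)} = 5 - \frac{1}{A}$
$Q{\left(k,s \right)} = 2 s \left(-8 + s\right)$ ($Q{\left(k,s \right)} = \left(-8 + s\right) 2 s = 2 s \left(-8 + s\right)$)
$T{\left(C \right)} = -48$ ($T{\left(C \right)} = 4 \left(-12\right) = -48$)
$\frac{T{\left(0 \right)}}{-228} + \frac{Q{\left(S{\left(6,3 \right)},-9 \right)}}{182} = - \frac{48}{-228} + \frac{2 \left(-9\right) \left(-8 - 9\right)}{182} = \left(-48\right) \left(- \frac{1}{228}\right) + 2 \left(-9\right) \left(-17\right) \frac{1}{182} = \frac{4}{19} + 306 \cdot \frac{1}{182} = \frac{4}{19} + \frac{153}{91} = \frac{3271}{1729}$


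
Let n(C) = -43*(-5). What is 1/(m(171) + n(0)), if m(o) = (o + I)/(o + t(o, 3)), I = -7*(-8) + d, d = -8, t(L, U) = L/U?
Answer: 76/16413 ≈ 0.0046305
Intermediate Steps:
n(C) = 215
I = 48 (I = -7*(-8) - 8 = 56 - 8 = 48)
m(o) = 3*(48 + o)/(4*o) (m(o) = (o + 48)/(o + o/3) = (48 + o)/(o + o*(⅓)) = (48 + o)/(o + o/3) = (48 + o)/((4*o/3)) = (48 + o)*(3/(4*o)) = 3*(48 + o)/(4*o))
1/(m(171) + n(0)) = 1/((¾ + 36/171) + 215) = 1/((¾ + 36*(1/171)) + 215) = 1/((¾ + 4/19) + 215) = 1/(73/76 + 215) = 1/(16413/76) = 76/16413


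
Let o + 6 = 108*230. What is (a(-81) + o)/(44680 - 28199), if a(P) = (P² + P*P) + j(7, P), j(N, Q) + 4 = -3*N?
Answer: 37931/16481 ≈ 2.3015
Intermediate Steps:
j(N, Q) = -4 - 3*N
o = 24834 (o = -6 + 108*230 = -6 + 24840 = 24834)
a(P) = -25 + 2*P² (a(P) = (P² + P*P) + (-4 - 3*7) = (P² + P²) + (-4 - 21) = 2*P² - 25 = -25 + 2*P²)
(a(-81) + o)/(44680 - 28199) = ((-25 + 2*(-81)²) + 24834)/(44680 - 28199) = ((-25 + 2*6561) + 24834)/16481 = ((-25 + 13122) + 24834)*(1/16481) = (13097 + 24834)*(1/16481) = 37931*(1/16481) = 37931/16481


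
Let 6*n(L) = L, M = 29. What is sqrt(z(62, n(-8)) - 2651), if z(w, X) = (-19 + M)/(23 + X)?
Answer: I*sqrt(447941)/13 ≈ 51.483*I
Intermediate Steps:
n(L) = L/6
z(w, X) = 10/(23 + X) (z(w, X) = (-19 + 29)/(23 + X) = 10/(23 + X))
sqrt(z(62, n(-8)) - 2651) = sqrt(10/(23 + (1/6)*(-8)) - 2651) = sqrt(10/(23 - 4/3) - 2651) = sqrt(10/(65/3) - 2651) = sqrt(10*(3/65) - 2651) = sqrt(6/13 - 2651) = sqrt(-34457/13) = I*sqrt(447941)/13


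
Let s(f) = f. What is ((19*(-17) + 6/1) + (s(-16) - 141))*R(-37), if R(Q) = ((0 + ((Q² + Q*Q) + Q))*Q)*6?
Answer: 284220828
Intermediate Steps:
R(Q) = 6*Q*(Q + 2*Q²) (R(Q) = ((0 + ((Q² + Q²) + Q))*Q)*6 = ((0 + (2*Q² + Q))*Q)*6 = ((0 + (Q + 2*Q²))*Q)*6 = ((Q + 2*Q²)*Q)*6 = (Q*(Q + 2*Q²))*6 = 6*Q*(Q + 2*Q²))
((19*(-17) + 6/1) + (s(-16) - 141))*R(-37) = ((19*(-17) + 6/1) + (-16 - 141))*((-37)²*(6 + 12*(-37))) = ((-323 + 6*1) - 157)*(1369*(6 - 444)) = ((-323 + 6) - 157)*(1369*(-438)) = (-317 - 157)*(-599622) = -474*(-599622) = 284220828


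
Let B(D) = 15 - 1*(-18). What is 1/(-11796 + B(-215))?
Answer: -1/11763 ≈ -8.5012e-5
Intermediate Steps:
B(D) = 33 (B(D) = 15 + 18 = 33)
1/(-11796 + B(-215)) = 1/(-11796 + 33) = 1/(-11763) = -1/11763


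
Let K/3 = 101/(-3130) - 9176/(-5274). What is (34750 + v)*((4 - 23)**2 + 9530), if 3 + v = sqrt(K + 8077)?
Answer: 343682577 + 3297*sqrt(61177520055154110)/917090 ≈ 3.4457e+8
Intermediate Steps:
K = 14094103/2751270 (K = 3*(101/(-3130) - 9176/(-5274)) = 3*(101*(-1/3130) - 9176*(-1/5274)) = 3*(-101/3130 + 4588/2637) = 3*(14094103/8253810) = 14094103/2751270 ≈ 5.1228)
v = -3 + sqrt(61177520055154110)/2751270 (v = -3 + sqrt(14094103/2751270 + 8077) = -3 + sqrt(22236101893/2751270) = -3 + sqrt(61177520055154110)/2751270 ≈ 86.901)
(34750 + v)*((4 - 23)**2 + 9530) = (34750 + (-3 + sqrt(61177520055154110)/2751270))*((4 - 23)**2 + 9530) = (34747 + sqrt(61177520055154110)/2751270)*((-19)**2 + 9530) = (34747 + sqrt(61177520055154110)/2751270)*(361 + 9530) = (34747 + sqrt(61177520055154110)/2751270)*9891 = 343682577 + 3297*sqrt(61177520055154110)/917090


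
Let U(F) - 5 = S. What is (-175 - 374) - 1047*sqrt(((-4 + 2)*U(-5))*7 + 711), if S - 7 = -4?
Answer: -549 - 1047*sqrt(599) ≈ -26174.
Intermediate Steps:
S = 3 (S = 7 - 4 = 3)
U(F) = 8 (U(F) = 5 + 3 = 8)
(-175 - 374) - 1047*sqrt(((-4 + 2)*U(-5))*7 + 711) = (-175 - 374) - 1047*sqrt(((-4 + 2)*8)*7 + 711) = -549 - 1047*sqrt(-2*8*7 + 711) = -549 - 1047*sqrt(-16*7 + 711) = -549 - 1047*sqrt(-112 + 711) = -549 - 1047*sqrt(599)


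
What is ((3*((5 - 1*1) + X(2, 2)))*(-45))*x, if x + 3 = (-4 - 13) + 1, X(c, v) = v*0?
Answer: 10260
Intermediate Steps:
X(c, v) = 0
x = -19 (x = -3 + ((-4 - 13) + 1) = -3 + (-17 + 1) = -3 - 16 = -19)
((3*((5 - 1*1) + X(2, 2)))*(-45))*x = ((3*((5 - 1*1) + 0))*(-45))*(-19) = ((3*((5 - 1) + 0))*(-45))*(-19) = ((3*(4 + 0))*(-45))*(-19) = ((3*4)*(-45))*(-19) = (12*(-45))*(-19) = -540*(-19) = 10260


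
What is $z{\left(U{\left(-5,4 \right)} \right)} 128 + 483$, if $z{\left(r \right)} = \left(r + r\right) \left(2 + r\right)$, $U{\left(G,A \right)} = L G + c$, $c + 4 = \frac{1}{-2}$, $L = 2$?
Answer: $46883$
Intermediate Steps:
$c = - \frac{9}{2}$ ($c = -4 + \frac{1}{-2} = -4 - \frac{1}{2} = - \frac{9}{2} \approx -4.5$)
$U{\left(G,A \right)} = - \frac{9}{2} + 2 G$ ($U{\left(G,A \right)} = 2 G - \frac{9}{2} = - \frac{9}{2} + 2 G$)
$z{\left(r \right)} = 2 r \left(2 + r\right)$
$z{\left(U{\left(-5,4 \right)} \right)} 128 + 483 = 2 \left(- \frac{9}{2} + 2 \left(-5\right)\right) \left(2 + \left(- \frac{9}{2} + 2 \left(-5\right)\right)\right) 128 + 483 = 2 \left(- \frac{9}{2} - 10\right) \left(2 - \frac{29}{2}\right) 128 + 483 = 2 \left(- \frac{29}{2}\right) \left(2 - \frac{29}{2}\right) 128 + 483 = 2 \left(- \frac{29}{2}\right) \left(- \frac{25}{2}\right) 128 + 483 = \frac{725}{2} \cdot 128 + 483 = 46400 + 483 = 46883$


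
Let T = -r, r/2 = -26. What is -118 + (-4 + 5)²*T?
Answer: -66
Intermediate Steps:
r = -52 (r = 2*(-26) = -52)
T = 52 (T = -1*(-52) = 52)
-118 + (-4 + 5)²*T = -118 + (-4 + 5)²*52 = -118 + 1²*52 = -118 + 1*52 = -118 + 52 = -66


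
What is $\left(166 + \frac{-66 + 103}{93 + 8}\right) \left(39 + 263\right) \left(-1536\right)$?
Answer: $- \frac{7794441216}{101} \approx -7.7173 \cdot 10^{7}$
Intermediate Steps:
$\left(166 + \frac{-66 + 103}{93 + 8}\right) \left(39 + 263\right) \left(-1536\right) = \left(166 + \frac{37}{101}\right) 302 \left(-1536\right) = \frac{16803}{101} \cdot 302 \left(-1536\right) = \frac{5074506}{101} \left(-1536\right) = - \frac{7794441216}{101}$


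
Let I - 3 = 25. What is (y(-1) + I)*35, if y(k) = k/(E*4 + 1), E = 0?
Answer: 945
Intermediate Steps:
I = 28 (I = 3 + 25 = 28)
y(k) = k (y(k) = k/(0*4 + 1) = k/(0 + 1) = k/1 = k*1 = k)
(y(-1) + I)*35 = (-1 + 28)*35 = 27*35 = 945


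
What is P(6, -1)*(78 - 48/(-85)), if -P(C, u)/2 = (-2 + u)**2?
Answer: -120204/85 ≈ -1414.2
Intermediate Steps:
P(C, u) = -2*(-2 + u)**2
P(6, -1)*(78 - 48/(-85)) = (-2*(-2 - 1)**2)*(78 - 48/(-85)) = (-2*(-3)**2)*(78 - 48*(-1/85)) = (-2*9)*(78 + 48/85) = -18*6678/85 = -120204/85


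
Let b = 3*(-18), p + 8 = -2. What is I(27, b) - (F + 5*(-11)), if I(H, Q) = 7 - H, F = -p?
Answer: 25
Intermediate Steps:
p = -10 (p = -8 - 2 = -10)
F = 10 (F = -1*(-10) = 10)
b = -54
I(27, b) - (F + 5*(-11)) = (7 - 1*27) - (10 + 5*(-11)) = (7 - 27) - (10 - 55) = -20 - 1*(-45) = -20 + 45 = 25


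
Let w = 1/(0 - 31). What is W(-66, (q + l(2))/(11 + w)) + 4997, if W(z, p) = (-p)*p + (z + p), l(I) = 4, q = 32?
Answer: 35572349/7225 ≈ 4923.5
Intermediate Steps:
w = -1/31 (w = 1/(-31) = -1/31 ≈ -0.032258)
W(z, p) = p + z - p² (W(z, p) = -p² + (p + z) = p + z - p²)
W(-66, (q + l(2))/(11 + w)) + 4997 = ((32 + 4)/(11 - 1/31) - 66 - ((32 + 4)/(11 - 1/31))²) + 4997 = (36/(340/31) - 66 - (36/(340/31))²) + 4997 = (36*(31/340) - 66 - (36*(31/340))²) + 4997 = (279/85 - 66 - (279/85)²) + 4997 = (279/85 - 66 - 1*77841/7225) + 4997 = (279/85 - 66 - 77841/7225) + 4997 = -530976/7225 + 4997 = 35572349/7225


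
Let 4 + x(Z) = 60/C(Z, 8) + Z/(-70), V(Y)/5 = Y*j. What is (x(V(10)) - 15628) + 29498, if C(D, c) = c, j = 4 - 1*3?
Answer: 194219/14 ≈ 13873.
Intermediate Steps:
j = 1 (j = 4 - 3 = 1)
V(Y) = 5*Y (V(Y) = 5*(Y*1) = 5*Y)
x(Z) = 7/2 - Z/70 (x(Z) = -4 + (60/8 + Z/(-70)) = -4 + (60*(⅛) + Z*(-1/70)) = -4 + (15/2 - Z/70) = 7/2 - Z/70)
(x(V(10)) - 15628) + 29498 = ((7/2 - 10/14) - 15628) + 29498 = ((7/2 - 1/70*50) - 15628) + 29498 = ((7/2 - 5/7) - 15628) + 29498 = (39/14 - 15628) + 29498 = -218753/14 + 29498 = 194219/14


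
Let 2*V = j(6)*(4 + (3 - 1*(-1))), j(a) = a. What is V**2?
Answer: 576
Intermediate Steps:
V = 24 (V = (6*(4 + (3 - 1*(-1))))/2 = (6*(4 + (3 + 1)))/2 = (6*(4 + 4))/2 = (6*8)/2 = (1/2)*48 = 24)
V**2 = 24**2 = 576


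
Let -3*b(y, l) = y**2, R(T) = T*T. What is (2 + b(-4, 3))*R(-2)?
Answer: -40/3 ≈ -13.333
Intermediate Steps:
R(T) = T**2
b(y, l) = -y**2/3
(2 + b(-4, 3))*R(-2) = (2 - 1/3*(-4)**2)*(-2)**2 = (2 - 1/3*16)*4 = (2 - 16/3)*4 = -10/3*4 = -40/3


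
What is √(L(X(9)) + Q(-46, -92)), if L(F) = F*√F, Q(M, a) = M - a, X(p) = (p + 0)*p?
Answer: 5*√31 ≈ 27.839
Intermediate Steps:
X(p) = p² (X(p) = p*p = p²)
L(F) = F^(3/2)
√(L(X(9)) + Q(-46, -92)) = √((9²)^(3/2) + (-46 - 1*(-92))) = √(81^(3/2) + (-46 + 92)) = √(729 + 46) = √775 = 5*√31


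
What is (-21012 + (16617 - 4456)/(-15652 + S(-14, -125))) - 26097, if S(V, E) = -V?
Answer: -736702703/15638 ≈ -47110.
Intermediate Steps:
(-21012 + (16617 - 4456)/(-15652 + S(-14, -125))) - 26097 = (-21012 + (16617 - 4456)/(-15652 - 1*(-14))) - 26097 = (-21012 + 12161/(-15652 + 14)) - 26097 = (-21012 + 12161/(-15638)) - 26097 = (-21012 + 12161*(-1/15638)) - 26097 = (-21012 - 12161/15638) - 26097 = -328597817/15638 - 26097 = -736702703/15638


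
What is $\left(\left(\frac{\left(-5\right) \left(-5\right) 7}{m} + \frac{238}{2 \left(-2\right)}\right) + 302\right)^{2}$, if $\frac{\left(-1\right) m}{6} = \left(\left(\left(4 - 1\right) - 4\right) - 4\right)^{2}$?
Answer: $\frac{524176}{9} \approx 58242.0$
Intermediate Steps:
$m = -150$ ($m = - 6 \left(\left(\left(4 - 1\right) - 4\right) - 4\right)^{2} = - 6 \left(\left(3 - 4\right) - 4\right)^{2} = - 6 \left(-1 - 4\right)^{2} = - 6 \left(-5\right)^{2} = \left(-6\right) 25 = -150$)
$\left(\left(\frac{\left(-5\right) \left(-5\right) 7}{m} + \frac{238}{2 \left(-2\right)}\right) + 302\right)^{2} = \left(\left(\frac{\left(-5\right) \left(-5\right) 7}{-150} + \frac{238}{2 \left(-2\right)}\right) + 302\right)^{2} = \left(\left(25 \cdot 7 \left(- \frac{1}{150}\right) + \frac{238}{-4}\right) + 302\right)^{2} = \left(\left(175 \left(- \frac{1}{150}\right) + 238 \left(- \frac{1}{4}\right)\right) + 302\right)^{2} = \left(\left(- \frac{7}{6} - \frac{119}{2}\right) + 302\right)^{2} = \left(- \frac{182}{3} + 302\right)^{2} = \left(\frac{724}{3}\right)^{2} = \frac{524176}{9}$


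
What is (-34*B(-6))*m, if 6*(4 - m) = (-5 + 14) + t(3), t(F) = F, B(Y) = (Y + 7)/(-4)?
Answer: 17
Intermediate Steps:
B(Y) = -7/4 - Y/4 (B(Y) = (7 + Y)*(-¼) = -7/4 - Y/4)
m = 2 (m = 4 - ((-5 + 14) + 3)/6 = 4 - (9 + 3)/6 = 4 - ⅙*12 = 4 - 2 = 2)
(-34*B(-6))*m = -34*(-7/4 - ¼*(-6))*2 = -34*(-7/4 + 3/2)*2 = -34*(-¼)*2 = (17/2)*2 = 17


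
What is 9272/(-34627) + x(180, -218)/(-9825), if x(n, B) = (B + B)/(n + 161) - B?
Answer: -361539978/1247437675 ≈ -0.28983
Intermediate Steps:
x(n, B) = -B + 2*B/(161 + n) (x(n, B) = (2*B)/(161 + n) - B = 2*B/(161 + n) - B = -B + 2*B/(161 + n))
9272/(-34627) + x(180, -218)/(-9825) = 9272/(-34627) - 1*(-218)*(159 + 180)/(161 + 180)/(-9825) = 9272*(-1/34627) - 1*(-218)*339/341*(-1/9825) = -9272/34627 - 1*(-218)*1/341*339*(-1/9825) = -9272/34627 + (73902/341)*(-1/9825) = -9272/34627 - 24634/1116775 = -361539978/1247437675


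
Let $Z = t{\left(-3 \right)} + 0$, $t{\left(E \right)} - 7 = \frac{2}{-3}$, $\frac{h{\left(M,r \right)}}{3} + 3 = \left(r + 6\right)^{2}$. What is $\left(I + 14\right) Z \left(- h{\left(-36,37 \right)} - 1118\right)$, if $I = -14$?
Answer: $0$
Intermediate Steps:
$h{\left(M,r \right)} = -9 + 3 \left(6 + r\right)^{2}$ ($h{\left(M,r \right)} = -9 + 3 \left(r + 6\right)^{2} = -9 + 3 \left(6 + r\right)^{2}$)
$t{\left(E \right)} = \frac{19}{3}$ ($t{\left(E \right)} = 7 + \frac{2}{-3} = 7 + 2 \left(- \frac{1}{3}\right) = 7 - \frac{2}{3} = \frac{19}{3}$)
$Z = \frac{19}{3}$ ($Z = \frac{19}{3} + 0 = \frac{19}{3} \approx 6.3333$)
$\left(I + 14\right) Z \left(- h{\left(-36,37 \right)} - 1118\right) = \left(-14 + 14\right) \frac{19}{3} \left(- (-9 + 3 \left(6 + 37\right)^{2}) - 1118\right) = 0 \cdot \frac{19}{3} \left(- (-9 + 3 \cdot 43^{2}) - 1118\right) = 0 \left(- (-9 + 3 \cdot 1849) - 1118\right) = 0 \left(- (-9 + 5547) - 1118\right) = 0 \left(\left(-1\right) 5538 - 1118\right) = 0 \left(-5538 - 1118\right) = 0 \left(-6656\right) = 0$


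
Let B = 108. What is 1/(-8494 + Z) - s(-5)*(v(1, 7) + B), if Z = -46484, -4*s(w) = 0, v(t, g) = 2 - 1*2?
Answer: -1/54978 ≈ -1.8189e-5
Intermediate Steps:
v(t, g) = 0 (v(t, g) = 2 - 2 = 0)
s(w) = 0 (s(w) = -¼*0 = 0)
1/(-8494 + Z) - s(-5)*(v(1, 7) + B) = 1/(-8494 - 46484) - 0*(0 + 108) = 1/(-54978) - 0*108 = -1/54978 - 1*0 = -1/54978 + 0 = -1/54978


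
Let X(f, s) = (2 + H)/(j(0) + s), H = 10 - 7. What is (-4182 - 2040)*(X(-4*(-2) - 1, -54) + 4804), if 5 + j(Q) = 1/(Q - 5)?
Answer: -4423714449/148 ≈ -2.9890e+7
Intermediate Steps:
H = 3
j(Q) = -5 + 1/(-5 + Q) (j(Q) = -5 + 1/(Q - 5) = -5 + 1/(-5 + Q))
X(f, s) = 5/(-26/5 + s) (X(f, s) = (2 + 3)/((26 - 5*0)/(-5 + 0) + s) = 5/((26 + 0)/(-5) + s) = 5/(-⅕*26 + s) = 5/(-26/5 + s))
(-4182 - 2040)*(X(-4*(-2) - 1, -54) + 4804) = (-4182 - 2040)*(25/(-26 + 5*(-54)) + 4804) = -6222*(25/(-26 - 270) + 4804) = -6222*(25/(-296) + 4804) = -6222*(25*(-1/296) + 4804) = -6222*(-25/296 + 4804) = -6222*1421959/296 = -4423714449/148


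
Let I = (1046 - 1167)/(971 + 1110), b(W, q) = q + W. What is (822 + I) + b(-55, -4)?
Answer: 1587682/2081 ≈ 762.94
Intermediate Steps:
b(W, q) = W + q
I = -121/2081 ≈ -0.058145
(822 + I) + b(-55, -4) = (822 - 121/2081) + (-55 - 4) = 1710461/2081 - 59 = 1587682/2081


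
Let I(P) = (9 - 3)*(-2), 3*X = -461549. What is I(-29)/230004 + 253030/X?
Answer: -14549939579/8846509683 ≈ -1.6447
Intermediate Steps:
X = -461549/3 (X = (1/3)*(-461549) = -461549/3 ≈ -1.5385e+5)
I(P) = -12 (I(P) = 6*(-2) = -12)
I(-29)/230004 + 253030/X = -12/230004 + 253030/(-461549/3) = -12*1/230004 + 253030*(-3/461549) = -1/19167 - 759090/461549 = -14549939579/8846509683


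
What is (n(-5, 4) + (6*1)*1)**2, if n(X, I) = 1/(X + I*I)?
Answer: 4489/121 ≈ 37.099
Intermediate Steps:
n(X, I) = 1/(X + I**2)
(n(-5, 4) + (6*1)*1)**2 = (1/(-5 + 4**2) + (6*1)*1)**2 = (1/(-5 + 16) + 6*1)**2 = (1/11 + 6)**2 = (67/11)**2 = 4489/121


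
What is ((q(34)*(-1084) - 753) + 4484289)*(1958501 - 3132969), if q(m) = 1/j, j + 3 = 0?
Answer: -15798581799856/3 ≈ -5.2662e+12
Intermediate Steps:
j = -3 (j = -3 + 0 = -3)
q(m) = -⅓ (q(m) = 1/(-3) = -⅓)
((q(34)*(-1084) - 753) + 4484289)*(1958501 - 3132969) = ((-⅓*(-1084) - 753) + 4484289)*(1958501 - 3132969) = ((1084/3 - 753) + 4484289)*(-1174468) = (-1175/3 + 4484289)*(-1174468) = (13451692/3)*(-1174468) = -15798581799856/3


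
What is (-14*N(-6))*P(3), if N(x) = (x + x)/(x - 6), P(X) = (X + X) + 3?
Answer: -126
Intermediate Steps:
P(X) = 3 + 2*X (P(X) = 2*X + 3 = 3 + 2*X)
N(x) = 2*x/(-6 + x) (N(x) = (2*x)/(-6 + x) = 2*x/(-6 + x))
(-14*N(-6))*P(3) = (-28*(-6)/(-6 - 6))*(3 + 2*3) = (-28*(-6)/(-12))*(3 + 6) = -28*(-6)*(-1)/12*9 = -14*1*9 = -14*9 = -126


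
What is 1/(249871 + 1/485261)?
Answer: 485261/121252651332 ≈ 4.0021e-6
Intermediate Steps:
1/(249871 + 1/485261) = 1/(121252651332/485261) = 485261/121252651332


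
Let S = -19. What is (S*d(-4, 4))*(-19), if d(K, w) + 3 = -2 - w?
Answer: -3249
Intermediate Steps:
d(K, w) = -5 - w (d(K, w) = -3 + (-2 - w) = -5 - w)
(S*d(-4, 4))*(-19) = -19*(-5 - 1*4)*(-19) = -19*(-5 - 4)*(-19) = -19*(-9)*(-19) = 171*(-19) = -3249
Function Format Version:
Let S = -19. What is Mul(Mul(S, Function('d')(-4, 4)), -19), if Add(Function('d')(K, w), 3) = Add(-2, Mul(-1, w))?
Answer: -3249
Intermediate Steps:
Function('d')(K, w) = Add(-5, Mul(-1, w)) (Function('d')(K, w) = Add(-3, Add(-2, Mul(-1, w))) = Add(-5, Mul(-1, w)))
Mul(Mul(S, Function('d')(-4, 4)), -19) = Mul(Mul(-19, Add(-5, Mul(-1, 4))), -19) = Mul(Mul(-19, Add(-5, -4)), -19) = Mul(Mul(-19, -9), -19) = Mul(171, -19) = -3249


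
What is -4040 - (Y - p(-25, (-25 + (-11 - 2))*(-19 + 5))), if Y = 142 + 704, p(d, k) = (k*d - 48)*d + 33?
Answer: 328847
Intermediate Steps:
p(d, k) = 33 + d*(-48 + d*k) (p(d, k) = (d*k - 48)*d + 33 = (-48 + d*k)*d + 33 = d*(-48 + d*k) + 33 = 33 + d*(-48 + d*k))
Y = 846
-4040 - (Y - p(-25, (-25 + (-11 - 2))*(-19 + 5))) = -4040 - (846 - (33 - 48*(-25) + ((-25 + (-11 - 2))*(-19 + 5))*(-25)²)) = -4040 - (846 - (33 + 1200 + ((-25 - 13)*(-14))*625)) = -4040 - (846 - (33 + 1200 - 38*(-14)*625)) = -4040 - (846 - (33 + 1200 + 532*625)) = -4040 - (846 - (33 + 1200 + 332500)) = -4040 - (846 - 1*333733) = -4040 - (846 - 333733) = -4040 - 1*(-332887) = -4040 + 332887 = 328847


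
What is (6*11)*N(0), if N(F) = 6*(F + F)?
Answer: 0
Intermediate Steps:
N(F) = 12*F (N(F) = 6*(2*F) = 12*F)
(6*11)*N(0) = (6*11)*(12*0) = 66*0 = 0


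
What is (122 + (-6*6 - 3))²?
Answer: 6889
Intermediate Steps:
(122 + (-6*6 - 3))² = (122 + (-36 - 3))² = (122 - 39)² = 83² = 6889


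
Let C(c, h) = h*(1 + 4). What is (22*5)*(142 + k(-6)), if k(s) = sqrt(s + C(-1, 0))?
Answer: 15620 + 110*I*sqrt(6) ≈ 15620.0 + 269.44*I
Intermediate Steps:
C(c, h) = 5*h (C(c, h) = h*5 = 5*h)
k(s) = sqrt(s) (k(s) = sqrt(s + 5*0) = sqrt(s + 0) = sqrt(s))
(22*5)*(142 + k(-6)) = (22*5)*(142 + sqrt(-6)) = 110*(142 + I*sqrt(6)) = 15620 + 110*I*sqrt(6)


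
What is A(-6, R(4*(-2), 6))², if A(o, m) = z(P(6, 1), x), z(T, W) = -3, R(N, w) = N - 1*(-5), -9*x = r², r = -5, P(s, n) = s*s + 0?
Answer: 9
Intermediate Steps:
P(s, n) = s² (P(s, n) = s² + 0 = s²)
x = -25/9 (x = -⅑*(-5)² = -⅑*25 = -25/9 ≈ -2.7778)
R(N, w) = 5 + N (R(N, w) = N + 5 = 5 + N)
A(o, m) = -3
A(-6, R(4*(-2), 6))² = (-3)² = 9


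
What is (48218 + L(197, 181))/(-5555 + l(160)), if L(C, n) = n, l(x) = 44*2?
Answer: -48399/5467 ≈ -8.8529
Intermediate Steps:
l(x) = 88
(48218 + L(197, 181))/(-5555 + l(160)) = (48218 + 181)/(-5555 + 88) = 48399/(-5467) = 48399*(-1/5467) = -48399/5467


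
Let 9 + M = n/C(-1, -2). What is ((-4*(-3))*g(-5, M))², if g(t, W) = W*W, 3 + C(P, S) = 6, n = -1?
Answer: 9834496/9 ≈ 1.0927e+6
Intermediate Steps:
C(P, S) = 3 (C(P, S) = -3 + 6 = 3)
M = -28/3 (M = -9 - 1/3 = -9 - 1*⅓ = -9 - ⅓ = -28/3 ≈ -9.3333)
g(t, W) = W²
((-4*(-3))*g(-5, M))² = ((-4*(-3))*(-28/3)²)² = (12*(784/9))² = (3136/3)² = 9834496/9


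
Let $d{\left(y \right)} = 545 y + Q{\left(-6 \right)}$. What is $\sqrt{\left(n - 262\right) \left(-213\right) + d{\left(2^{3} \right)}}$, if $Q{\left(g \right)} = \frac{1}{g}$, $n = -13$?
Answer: $\frac{29 \sqrt{2694}}{6} \approx 250.87$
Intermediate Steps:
$d{\left(y \right)} = - \frac{1}{6} + 545 y$ ($d{\left(y \right)} = 545 y + \frac{1}{-6} = 545 y - \frac{1}{6} = - \frac{1}{6} + 545 y$)
$\sqrt{\left(n - 262\right) \left(-213\right) + d{\left(2^{3} \right)}} = \sqrt{\left(-13 - 262\right) \left(-213\right) - \left(\frac{1}{6} - 545 \cdot 2^{3}\right)} = \sqrt{\left(-275\right) \left(-213\right) + \left(- \frac{1}{6} + 545 \cdot 8\right)} = \sqrt{58575 + \left(- \frac{1}{6} + 4360\right)} = \sqrt{58575 + \frac{26159}{6}} = \sqrt{\frac{377609}{6}} = \frac{29 \sqrt{2694}}{6}$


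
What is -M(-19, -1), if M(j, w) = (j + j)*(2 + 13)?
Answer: 570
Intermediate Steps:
M(j, w) = 30*j (M(j, w) = (2*j)*15 = 30*j)
-M(-19, -1) = -30*(-19) = -1*(-570) = 570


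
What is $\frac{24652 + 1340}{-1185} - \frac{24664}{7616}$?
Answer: $- \frac{9465913}{376040} \approx -25.173$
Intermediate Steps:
$\frac{24652 + 1340}{-1185} - \frac{24664}{7616} = 25992 \left(- \frac{1}{1185}\right) - \frac{3083}{952} = - \frac{8664}{395} - \frac{3083}{952} = - \frac{9465913}{376040}$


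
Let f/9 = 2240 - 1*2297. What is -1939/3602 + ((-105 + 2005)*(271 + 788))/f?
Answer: -127168051/32418 ≈ -3922.8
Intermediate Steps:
f = -513 (f = 9*(2240 - 1*2297) = 9*(2240 - 2297) = 9*(-57) = -513)
-1939/3602 + ((-105 + 2005)*(271 + 788))/f = -1939/3602 + ((-105 + 2005)*(271 + 788))/(-513) = -1939*1/3602 + (1900*1059)*(-1/513) = -1939/3602 + 2012100*(-1/513) = -1939/3602 - 35300/9 = -127168051/32418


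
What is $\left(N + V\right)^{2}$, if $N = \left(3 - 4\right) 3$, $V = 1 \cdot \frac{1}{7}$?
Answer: $\frac{400}{49} \approx 8.1633$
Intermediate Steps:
$V = \frac{1}{7}$ ($V = 1 \cdot \frac{1}{7} = \frac{1}{7} \approx 0.14286$)
$N = -3$ ($N = \left(-1\right) 3 = -3$)
$\left(N + V\right)^{2} = \left(-3 + \frac{1}{7}\right)^{2} = \left(- \frac{20}{7}\right)^{2} = \frac{400}{49}$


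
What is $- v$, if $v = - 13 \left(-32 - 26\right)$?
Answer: $-754$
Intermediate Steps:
$v = 754$ ($v = \left(-13\right) \left(-58\right) = 754$)
$- v = \left(-1\right) 754 = -754$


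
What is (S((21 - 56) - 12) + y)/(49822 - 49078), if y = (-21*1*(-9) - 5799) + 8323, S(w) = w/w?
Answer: 1357/372 ≈ 3.6479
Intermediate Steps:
S(w) = 1
y = 2713 (y = (-21*(-9) - 5799) + 8323 = (189 - 5799) + 8323 = -5610 + 8323 = 2713)
(S((21 - 56) - 12) + y)/(49822 - 49078) = (1 + 2713)/(49822 - 49078) = 2714/744 = 2714*(1/744) = 1357/372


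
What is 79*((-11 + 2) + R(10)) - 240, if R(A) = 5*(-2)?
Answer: -1741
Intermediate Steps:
R(A) = -10
79*((-11 + 2) + R(10)) - 240 = 79*((-11 + 2) - 10) - 240 = 79*(-9 - 10) - 240 = 79*(-19) - 240 = -1501 - 240 = -1741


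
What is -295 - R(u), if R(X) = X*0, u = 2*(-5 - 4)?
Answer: -295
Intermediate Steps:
u = -18 (u = 2*(-9) = -18)
R(X) = 0
-295 - R(u) = -295 - 1*0 = -295 + 0 = -295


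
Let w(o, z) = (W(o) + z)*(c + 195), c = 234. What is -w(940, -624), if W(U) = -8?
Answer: 271128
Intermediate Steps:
w(o, z) = -3432 + 429*z (w(o, z) = (-8 + z)*(234 + 195) = (-8 + z)*429 = -3432 + 429*z)
-w(940, -624) = -(-3432 + 429*(-624)) = -(-3432 - 267696) = -1*(-271128) = 271128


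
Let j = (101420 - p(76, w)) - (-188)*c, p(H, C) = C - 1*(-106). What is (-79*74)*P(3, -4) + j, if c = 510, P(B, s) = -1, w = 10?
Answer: 203030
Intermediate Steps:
p(H, C) = 106 + C (p(H, C) = C + 106 = 106 + C)
j = 197184 (j = (101420 - (106 + 10)) - (-188)*510 = (101420 - 1*116) - 1*(-95880) = (101420 - 116) + 95880 = 101304 + 95880 = 197184)
(-79*74)*P(3, -4) + j = -79*74*(-1) + 197184 = -5846*(-1) + 197184 = 5846 + 197184 = 203030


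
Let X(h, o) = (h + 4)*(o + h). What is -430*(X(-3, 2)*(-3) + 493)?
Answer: -213280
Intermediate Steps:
X(h, o) = (4 + h)*(h + o)
-430*(X(-3, 2)*(-3) + 493) = -430*(((-3)**2 + 4*(-3) + 4*2 - 3*2)*(-3) + 493) = -430*((9 - 12 + 8 - 6)*(-3) + 493) = -430*(-1*(-3) + 493) = -430*(3 + 493) = -430*496 = -213280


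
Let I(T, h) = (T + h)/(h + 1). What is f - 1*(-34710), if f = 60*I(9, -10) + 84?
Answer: 104402/3 ≈ 34801.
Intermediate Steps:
I(T, h) = (T + h)/(1 + h)
f = 272/3 (f = 60*((9 - 10)/(1 - 10)) + 84 = 60*(-1/(-9)) + 84 = 60*(-⅑*(-1)) + 84 = 60*(⅑) + 84 = 20/3 + 84 = 272/3 ≈ 90.667)
f - 1*(-34710) = 272/3 - 1*(-34710) = 272/3 + 34710 = 104402/3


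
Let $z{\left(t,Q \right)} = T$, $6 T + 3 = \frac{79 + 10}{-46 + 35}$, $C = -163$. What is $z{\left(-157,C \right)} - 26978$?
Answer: $- \frac{890335}{33} \approx -26980.0$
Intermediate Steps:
$T = - \frac{61}{33}$ ($T = - \frac{1}{2} + \frac{\left(79 + 10\right) \frac{1}{-46 + 35}}{6} = - \frac{1}{2} + \frac{89 \frac{1}{-11}}{6} = - \frac{1}{2} + \frac{89 \left(- \frac{1}{11}\right)}{6} = - \frac{1}{2} + \frac{1}{6} \left(- \frac{89}{11}\right) = - \frac{1}{2} - \frac{89}{66} = - \frac{61}{33} \approx -1.8485$)
$z{\left(t,Q \right)} = - \frac{61}{33}$
$z{\left(-157,C \right)} - 26978 = - \frac{61}{33} - 26978 = - \frac{890335}{33}$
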